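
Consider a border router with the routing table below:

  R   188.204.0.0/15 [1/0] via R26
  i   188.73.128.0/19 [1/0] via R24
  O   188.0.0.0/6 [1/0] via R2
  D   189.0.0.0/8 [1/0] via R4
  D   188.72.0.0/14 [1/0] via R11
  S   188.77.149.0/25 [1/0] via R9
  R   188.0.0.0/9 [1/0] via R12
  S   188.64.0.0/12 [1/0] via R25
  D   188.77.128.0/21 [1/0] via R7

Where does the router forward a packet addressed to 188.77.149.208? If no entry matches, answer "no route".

Routes whose prefix contains 188.77.149.208:
  188.0.0.0/6 (188.0.0.0 - 191.255.255.255) -> R2
  188.0.0.0/9 (188.0.0.0 - 188.127.255.255) -> R12
  188.64.0.0/12 (188.64.0.0 - 188.79.255.255) -> R25
More-specific entries that do NOT match:
  188.77.149.0/25 (188.77.149.0 - 188.77.149.127) does not contain 188.77.149.208
  188.77.128.0/21 (188.77.128.0 - 188.77.135.255) does not contain 188.77.149.208
  188.73.128.0/19 (188.73.128.0 - 188.73.159.255) does not contain 188.77.149.208
  188.204.0.0/15 (188.204.0.0 - 188.205.255.255) does not contain 188.77.149.208
  188.72.0.0/14 (188.72.0.0 - 188.75.255.255) does not contain 188.77.149.208
Longest matching prefix is /12 -> next hop R25.

R25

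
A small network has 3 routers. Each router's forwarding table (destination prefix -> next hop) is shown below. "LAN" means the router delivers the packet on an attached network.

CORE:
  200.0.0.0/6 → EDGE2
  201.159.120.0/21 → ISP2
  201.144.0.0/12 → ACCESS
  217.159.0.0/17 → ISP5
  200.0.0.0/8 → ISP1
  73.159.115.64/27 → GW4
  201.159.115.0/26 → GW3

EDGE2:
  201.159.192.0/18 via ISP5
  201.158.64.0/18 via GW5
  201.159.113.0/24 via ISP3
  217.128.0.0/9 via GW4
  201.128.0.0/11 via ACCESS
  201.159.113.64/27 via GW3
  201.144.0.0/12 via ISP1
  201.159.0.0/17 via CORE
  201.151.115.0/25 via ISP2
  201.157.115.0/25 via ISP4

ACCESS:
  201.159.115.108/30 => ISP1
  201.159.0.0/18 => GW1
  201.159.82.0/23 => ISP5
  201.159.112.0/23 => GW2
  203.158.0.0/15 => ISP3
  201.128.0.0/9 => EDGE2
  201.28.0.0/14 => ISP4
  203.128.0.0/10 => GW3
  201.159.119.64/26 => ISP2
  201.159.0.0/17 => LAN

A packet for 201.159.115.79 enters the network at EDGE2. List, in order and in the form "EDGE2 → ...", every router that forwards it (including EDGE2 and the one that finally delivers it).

At EDGE2: longest match for 201.159.115.79 is 201.159.0.0/17 -> CORE
At CORE: longest match for 201.159.115.79 is 201.144.0.0/12 -> ACCESS
At ACCESS: longest match for 201.159.115.79 is 201.159.0.0/17 -> LAN

EDGE2 → CORE → ACCESS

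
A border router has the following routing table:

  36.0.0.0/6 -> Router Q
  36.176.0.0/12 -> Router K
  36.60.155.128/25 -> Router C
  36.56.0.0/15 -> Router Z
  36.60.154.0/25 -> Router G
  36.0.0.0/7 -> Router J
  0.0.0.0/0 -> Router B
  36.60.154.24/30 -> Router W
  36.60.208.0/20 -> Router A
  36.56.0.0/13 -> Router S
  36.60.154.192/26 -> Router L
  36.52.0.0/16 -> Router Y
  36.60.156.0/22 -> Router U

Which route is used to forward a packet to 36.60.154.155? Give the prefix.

Entries matching 36.60.154.155:
  0.0.0.0/0 (default, matches everything)
  36.0.0.0/6 (36.0.0.0 - 39.255.255.255)
  36.0.0.0/7 (36.0.0.0 - 37.255.255.255)
  36.56.0.0/13 (36.56.0.0 - 36.63.255.255)
Most specific is 36.56.0.0/13.

36.56.0.0/13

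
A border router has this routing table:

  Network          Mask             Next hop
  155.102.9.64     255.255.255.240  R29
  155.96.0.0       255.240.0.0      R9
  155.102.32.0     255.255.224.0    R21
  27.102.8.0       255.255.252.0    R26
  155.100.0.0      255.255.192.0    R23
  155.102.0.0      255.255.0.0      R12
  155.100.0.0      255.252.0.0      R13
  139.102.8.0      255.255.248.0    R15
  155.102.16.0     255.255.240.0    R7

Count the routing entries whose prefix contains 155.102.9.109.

Prefixes containing 155.102.9.109:
  155.96.0.0/12 (155.96.0.0 - 155.111.255.255)
  155.100.0.0/14 (155.100.0.0 - 155.103.255.255)
  155.102.0.0/16 (155.102.0.0 - 155.102.255.255)
Total matching entries: 3.

3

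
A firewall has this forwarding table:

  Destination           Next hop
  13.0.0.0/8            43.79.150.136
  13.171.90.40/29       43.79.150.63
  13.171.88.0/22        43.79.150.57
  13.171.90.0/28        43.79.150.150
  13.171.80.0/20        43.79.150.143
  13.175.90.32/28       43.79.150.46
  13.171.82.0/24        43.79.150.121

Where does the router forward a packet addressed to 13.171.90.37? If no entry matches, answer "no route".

43.79.150.57

Routes whose prefix contains 13.171.90.37:
  13.0.0.0/8 (13.0.0.0 - 13.255.255.255) -> 43.79.150.136
  13.171.80.0/20 (13.171.80.0 - 13.171.95.255) -> 43.79.150.143
  13.171.88.0/22 (13.171.88.0 - 13.171.91.255) -> 43.79.150.57
More-specific entries that do NOT match:
  13.171.90.40/29 (13.171.90.40 - 13.171.90.47) does not contain 13.171.90.37
  13.171.90.0/28 (13.171.90.0 - 13.171.90.15) does not contain 13.171.90.37
  13.175.90.32/28 (13.175.90.32 - 13.175.90.47) does not contain 13.171.90.37
  13.171.82.0/24 (13.171.82.0 - 13.171.82.255) does not contain 13.171.90.37
Longest matching prefix is /22 -> next hop 43.79.150.57.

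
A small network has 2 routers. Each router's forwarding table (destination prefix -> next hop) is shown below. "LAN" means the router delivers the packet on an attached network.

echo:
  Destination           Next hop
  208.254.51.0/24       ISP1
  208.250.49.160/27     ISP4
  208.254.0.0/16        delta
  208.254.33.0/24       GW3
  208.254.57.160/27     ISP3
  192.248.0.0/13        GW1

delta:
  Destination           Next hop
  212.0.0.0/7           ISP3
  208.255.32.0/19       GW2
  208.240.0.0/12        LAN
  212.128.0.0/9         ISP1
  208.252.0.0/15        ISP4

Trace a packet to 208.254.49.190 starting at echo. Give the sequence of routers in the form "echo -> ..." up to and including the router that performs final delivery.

echo -> delta

At echo: longest match for 208.254.49.190 is 208.254.0.0/16 -> delta
At delta: longest match for 208.254.49.190 is 208.240.0.0/12 -> LAN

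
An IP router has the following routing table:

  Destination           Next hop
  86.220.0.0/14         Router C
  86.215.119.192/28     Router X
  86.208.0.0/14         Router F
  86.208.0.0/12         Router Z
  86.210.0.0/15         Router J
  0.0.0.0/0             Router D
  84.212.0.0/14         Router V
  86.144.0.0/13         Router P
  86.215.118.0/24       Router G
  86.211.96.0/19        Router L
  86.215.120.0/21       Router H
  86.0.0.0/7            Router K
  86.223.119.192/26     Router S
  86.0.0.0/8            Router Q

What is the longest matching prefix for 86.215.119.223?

86.208.0.0/12

Entries matching 86.215.119.223:
  0.0.0.0/0 (default, matches everything)
  86.0.0.0/7 (86.0.0.0 - 87.255.255.255)
  86.0.0.0/8 (86.0.0.0 - 86.255.255.255)
  86.208.0.0/12 (86.208.0.0 - 86.223.255.255)
Most specific is 86.208.0.0/12.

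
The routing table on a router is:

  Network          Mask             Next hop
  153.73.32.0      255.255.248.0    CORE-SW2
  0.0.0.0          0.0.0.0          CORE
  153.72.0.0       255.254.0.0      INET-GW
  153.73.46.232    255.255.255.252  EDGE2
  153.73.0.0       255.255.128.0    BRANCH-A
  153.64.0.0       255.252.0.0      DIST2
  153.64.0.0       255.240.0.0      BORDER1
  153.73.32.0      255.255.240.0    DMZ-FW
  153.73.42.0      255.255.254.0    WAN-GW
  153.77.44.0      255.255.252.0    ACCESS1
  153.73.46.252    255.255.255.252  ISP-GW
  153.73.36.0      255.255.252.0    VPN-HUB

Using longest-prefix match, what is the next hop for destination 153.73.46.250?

Routes whose prefix contains 153.73.46.250:
  0.0.0.0/0 (default, matches everything) -> CORE
  153.64.0.0/12 (153.64.0.0 - 153.79.255.255) -> BORDER1
  153.72.0.0/15 (153.72.0.0 - 153.73.255.255) -> INET-GW
  153.73.0.0/17 (153.73.0.0 - 153.73.127.255) -> BRANCH-A
  153.73.32.0/20 (153.73.32.0 - 153.73.47.255) -> DMZ-FW
More-specific entries that do NOT match:
  153.73.46.232/30 (153.73.46.232 - 153.73.46.235) does not contain 153.73.46.250
  153.73.46.252/30 (153.73.46.252 - 153.73.46.255) does not contain 153.73.46.250
  153.73.42.0/23 (153.73.42.0 - 153.73.43.255) does not contain 153.73.46.250
  153.77.44.0/22 (153.77.44.0 - 153.77.47.255) does not contain 153.73.46.250
  153.73.36.0/22 (153.73.36.0 - 153.73.39.255) does not contain 153.73.46.250
  153.73.32.0/21 (153.73.32.0 - 153.73.39.255) does not contain 153.73.46.250
Longest matching prefix is /20 -> next hop DMZ-FW.

DMZ-FW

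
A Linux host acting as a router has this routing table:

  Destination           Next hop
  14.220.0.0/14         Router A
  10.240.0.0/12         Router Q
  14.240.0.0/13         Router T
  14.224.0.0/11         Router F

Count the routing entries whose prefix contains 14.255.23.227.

Prefixes containing 14.255.23.227:
  14.224.0.0/11 (14.224.0.0 - 14.255.255.255)
Total matching entries: 1.

1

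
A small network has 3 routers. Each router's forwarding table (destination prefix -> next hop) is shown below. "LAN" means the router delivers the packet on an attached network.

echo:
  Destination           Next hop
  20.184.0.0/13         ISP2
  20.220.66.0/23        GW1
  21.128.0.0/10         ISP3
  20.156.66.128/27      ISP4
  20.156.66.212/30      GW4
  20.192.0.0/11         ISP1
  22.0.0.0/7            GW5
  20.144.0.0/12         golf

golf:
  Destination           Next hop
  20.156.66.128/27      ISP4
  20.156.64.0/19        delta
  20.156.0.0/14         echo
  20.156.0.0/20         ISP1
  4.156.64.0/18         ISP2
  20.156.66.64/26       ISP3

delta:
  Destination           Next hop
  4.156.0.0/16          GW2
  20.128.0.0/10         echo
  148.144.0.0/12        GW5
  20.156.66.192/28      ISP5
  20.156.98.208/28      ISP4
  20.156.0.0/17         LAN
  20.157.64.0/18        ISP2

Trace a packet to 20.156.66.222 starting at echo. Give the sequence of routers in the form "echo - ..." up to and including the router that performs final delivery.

At echo: longest match for 20.156.66.222 is 20.144.0.0/12 -> golf
At golf: longest match for 20.156.66.222 is 20.156.64.0/19 -> delta
At delta: longest match for 20.156.66.222 is 20.156.0.0/17 -> LAN

echo - golf - delta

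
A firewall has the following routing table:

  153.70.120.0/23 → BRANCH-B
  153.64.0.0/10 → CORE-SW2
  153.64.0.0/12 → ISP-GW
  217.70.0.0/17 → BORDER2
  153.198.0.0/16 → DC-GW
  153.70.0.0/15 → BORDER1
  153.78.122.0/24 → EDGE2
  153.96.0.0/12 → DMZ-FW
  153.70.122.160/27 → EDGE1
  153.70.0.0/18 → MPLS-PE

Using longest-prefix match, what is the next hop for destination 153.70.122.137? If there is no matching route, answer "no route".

Routes whose prefix contains 153.70.122.137:
  153.64.0.0/10 (153.64.0.0 - 153.127.255.255) -> CORE-SW2
  153.64.0.0/12 (153.64.0.0 - 153.79.255.255) -> ISP-GW
  153.70.0.0/15 (153.70.0.0 - 153.71.255.255) -> BORDER1
More-specific entries that do NOT match:
  153.70.122.160/27 (153.70.122.160 - 153.70.122.191) does not contain 153.70.122.137
  153.78.122.0/24 (153.78.122.0 - 153.78.122.255) does not contain 153.70.122.137
  153.70.120.0/23 (153.70.120.0 - 153.70.121.255) does not contain 153.70.122.137
  153.70.0.0/18 (153.70.0.0 - 153.70.63.255) does not contain 153.70.122.137
  217.70.0.0/17 (217.70.0.0 - 217.70.127.255) does not contain 153.70.122.137
  153.198.0.0/16 (153.198.0.0 - 153.198.255.255) does not contain 153.70.122.137
Longest matching prefix is /15 -> next hop BORDER1.

BORDER1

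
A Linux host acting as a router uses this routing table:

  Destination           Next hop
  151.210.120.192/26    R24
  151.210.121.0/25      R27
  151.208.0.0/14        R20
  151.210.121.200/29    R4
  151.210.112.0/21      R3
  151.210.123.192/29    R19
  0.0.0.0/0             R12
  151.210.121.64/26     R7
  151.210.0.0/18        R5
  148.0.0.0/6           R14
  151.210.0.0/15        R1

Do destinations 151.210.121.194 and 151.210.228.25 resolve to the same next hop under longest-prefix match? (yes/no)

yes

151.210.121.194: longest match 151.210.0.0/15 -> R1
151.210.228.25: longest match 151.210.0.0/15 -> R1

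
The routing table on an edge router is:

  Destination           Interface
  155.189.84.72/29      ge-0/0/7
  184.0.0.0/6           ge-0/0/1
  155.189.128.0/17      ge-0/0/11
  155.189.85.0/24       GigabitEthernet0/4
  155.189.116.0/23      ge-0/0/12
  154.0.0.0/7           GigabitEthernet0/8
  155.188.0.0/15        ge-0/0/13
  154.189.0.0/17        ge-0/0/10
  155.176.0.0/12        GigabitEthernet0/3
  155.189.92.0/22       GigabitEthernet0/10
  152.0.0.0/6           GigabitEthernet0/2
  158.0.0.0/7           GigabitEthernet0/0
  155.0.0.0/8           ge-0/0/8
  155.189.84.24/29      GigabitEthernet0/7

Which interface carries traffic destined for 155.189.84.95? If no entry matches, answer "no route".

Routes whose prefix contains 155.189.84.95:
  152.0.0.0/6 (152.0.0.0 - 155.255.255.255) -> GigabitEthernet0/2
  154.0.0.0/7 (154.0.0.0 - 155.255.255.255) -> GigabitEthernet0/8
  155.0.0.0/8 (155.0.0.0 - 155.255.255.255) -> ge-0/0/8
  155.176.0.0/12 (155.176.0.0 - 155.191.255.255) -> GigabitEthernet0/3
  155.188.0.0/15 (155.188.0.0 - 155.189.255.255) -> ge-0/0/13
More-specific entries that do NOT match:
  155.189.84.72/29 (155.189.84.72 - 155.189.84.79) does not contain 155.189.84.95
  155.189.84.24/29 (155.189.84.24 - 155.189.84.31) does not contain 155.189.84.95
  155.189.85.0/24 (155.189.85.0 - 155.189.85.255) does not contain 155.189.84.95
  155.189.116.0/23 (155.189.116.0 - 155.189.117.255) does not contain 155.189.84.95
  155.189.92.0/22 (155.189.92.0 - 155.189.95.255) does not contain 155.189.84.95
  155.189.128.0/17 (155.189.128.0 - 155.189.255.255) does not contain 155.189.84.95
  154.189.0.0/17 (154.189.0.0 - 154.189.127.255) does not contain 155.189.84.95
Longest matching prefix is /15 -> interface ge-0/0/13.

ge-0/0/13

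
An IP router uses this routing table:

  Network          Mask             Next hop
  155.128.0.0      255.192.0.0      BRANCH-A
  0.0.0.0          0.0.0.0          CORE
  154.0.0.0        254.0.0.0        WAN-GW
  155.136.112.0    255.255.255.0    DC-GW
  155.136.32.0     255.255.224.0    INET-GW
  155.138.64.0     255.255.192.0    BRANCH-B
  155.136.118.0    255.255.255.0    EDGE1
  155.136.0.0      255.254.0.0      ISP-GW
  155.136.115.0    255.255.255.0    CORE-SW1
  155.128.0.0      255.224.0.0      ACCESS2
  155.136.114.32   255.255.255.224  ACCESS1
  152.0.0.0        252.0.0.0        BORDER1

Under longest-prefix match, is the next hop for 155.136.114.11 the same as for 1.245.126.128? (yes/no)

no

155.136.114.11: longest match 155.136.0.0/15 -> ISP-GW
1.245.126.128: longest match 0.0.0.0/0 -> CORE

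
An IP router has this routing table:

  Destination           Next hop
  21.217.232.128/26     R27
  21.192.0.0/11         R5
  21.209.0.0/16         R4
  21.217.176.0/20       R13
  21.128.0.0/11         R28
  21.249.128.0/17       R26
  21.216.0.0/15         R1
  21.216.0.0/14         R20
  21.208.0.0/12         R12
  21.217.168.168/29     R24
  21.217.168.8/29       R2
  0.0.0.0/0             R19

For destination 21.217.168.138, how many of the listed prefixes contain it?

5

Prefixes containing 21.217.168.138:
  0.0.0.0/0 (default, matches everything)
  21.192.0.0/11 (21.192.0.0 - 21.223.255.255)
  21.208.0.0/12 (21.208.0.0 - 21.223.255.255)
  21.216.0.0/14 (21.216.0.0 - 21.219.255.255)
  21.216.0.0/15 (21.216.0.0 - 21.217.255.255)
Total matching entries: 5.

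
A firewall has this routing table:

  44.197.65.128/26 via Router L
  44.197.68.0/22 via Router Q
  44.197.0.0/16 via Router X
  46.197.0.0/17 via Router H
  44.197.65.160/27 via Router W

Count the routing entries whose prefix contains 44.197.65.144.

2

Prefixes containing 44.197.65.144:
  44.197.0.0/16 (44.197.0.0 - 44.197.255.255)
  44.197.65.128/26 (44.197.65.128 - 44.197.65.191)
Total matching entries: 2.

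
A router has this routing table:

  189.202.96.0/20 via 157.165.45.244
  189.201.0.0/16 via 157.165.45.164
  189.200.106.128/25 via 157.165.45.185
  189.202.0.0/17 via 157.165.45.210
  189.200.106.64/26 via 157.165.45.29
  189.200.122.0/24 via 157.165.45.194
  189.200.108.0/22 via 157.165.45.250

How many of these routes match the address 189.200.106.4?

No listed prefix contains 189.200.106.4.
Total matching entries: 0.

0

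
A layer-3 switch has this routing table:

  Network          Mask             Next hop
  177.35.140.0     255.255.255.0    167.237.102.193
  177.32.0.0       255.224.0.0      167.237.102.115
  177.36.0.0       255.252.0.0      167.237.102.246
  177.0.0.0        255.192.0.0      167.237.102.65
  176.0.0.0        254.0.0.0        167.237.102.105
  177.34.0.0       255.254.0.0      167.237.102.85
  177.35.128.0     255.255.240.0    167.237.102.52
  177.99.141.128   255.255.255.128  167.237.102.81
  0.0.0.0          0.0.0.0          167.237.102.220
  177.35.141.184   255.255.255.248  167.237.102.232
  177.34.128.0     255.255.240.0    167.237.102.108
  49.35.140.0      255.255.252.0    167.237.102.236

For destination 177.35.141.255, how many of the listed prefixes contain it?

6

Prefixes containing 177.35.141.255:
  0.0.0.0/0 (default, matches everything)
  176.0.0.0/7 (176.0.0.0 - 177.255.255.255)
  177.0.0.0/10 (177.0.0.0 - 177.63.255.255)
  177.32.0.0/11 (177.32.0.0 - 177.63.255.255)
  177.34.0.0/15 (177.34.0.0 - 177.35.255.255)
  177.35.128.0/20 (177.35.128.0 - 177.35.143.255)
Total matching entries: 6.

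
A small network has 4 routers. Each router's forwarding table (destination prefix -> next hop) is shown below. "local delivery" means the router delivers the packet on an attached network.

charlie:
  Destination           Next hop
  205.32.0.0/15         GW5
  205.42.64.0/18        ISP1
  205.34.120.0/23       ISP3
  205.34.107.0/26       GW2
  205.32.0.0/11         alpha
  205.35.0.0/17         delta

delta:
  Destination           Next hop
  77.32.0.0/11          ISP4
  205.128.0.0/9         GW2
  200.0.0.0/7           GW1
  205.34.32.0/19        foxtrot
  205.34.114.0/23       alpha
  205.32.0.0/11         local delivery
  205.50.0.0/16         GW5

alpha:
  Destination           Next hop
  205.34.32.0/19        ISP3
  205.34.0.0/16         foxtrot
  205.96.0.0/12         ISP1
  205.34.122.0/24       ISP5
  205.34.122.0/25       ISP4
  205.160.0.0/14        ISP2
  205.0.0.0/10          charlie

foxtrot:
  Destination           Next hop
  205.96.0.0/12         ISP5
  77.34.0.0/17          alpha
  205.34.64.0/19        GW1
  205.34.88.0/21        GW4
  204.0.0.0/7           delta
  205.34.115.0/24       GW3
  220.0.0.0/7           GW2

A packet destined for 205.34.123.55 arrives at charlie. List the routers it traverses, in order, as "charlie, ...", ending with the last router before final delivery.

At charlie: longest match for 205.34.123.55 is 205.32.0.0/11 -> alpha
At alpha: longest match for 205.34.123.55 is 205.34.0.0/16 -> foxtrot
At foxtrot: longest match for 205.34.123.55 is 204.0.0.0/7 -> delta
At delta: longest match for 205.34.123.55 is 205.32.0.0/11 -> local delivery

charlie, alpha, foxtrot, delta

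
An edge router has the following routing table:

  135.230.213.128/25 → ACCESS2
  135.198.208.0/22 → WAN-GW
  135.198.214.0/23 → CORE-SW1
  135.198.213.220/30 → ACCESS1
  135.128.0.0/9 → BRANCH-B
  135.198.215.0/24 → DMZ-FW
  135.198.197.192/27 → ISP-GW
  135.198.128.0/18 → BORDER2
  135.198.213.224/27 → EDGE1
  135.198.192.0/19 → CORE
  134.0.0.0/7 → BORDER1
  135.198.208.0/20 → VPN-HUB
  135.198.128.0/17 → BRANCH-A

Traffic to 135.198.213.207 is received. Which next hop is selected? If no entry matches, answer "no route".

VPN-HUB

Routes whose prefix contains 135.198.213.207:
  134.0.0.0/7 (134.0.0.0 - 135.255.255.255) -> BORDER1
  135.128.0.0/9 (135.128.0.0 - 135.255.255.255) -> BRANCH-B
  135.198.128.0/17 (135.198.128.0 - 135.198.255.255) -> BRANCH-A
  135.198.192.0/19 (135.198.192.0 - 135.198.223.255) -> CORE
  135.198.208.0/20 (135.198.208.0 - 135.198.223.255) -> VPN-HUB
More-specific entries that do NOT match:
  135.198.213.220/30 (135.198.213.220 - 135.198.213.223) does not contain 135.198.213.207
  135.198.197.192/27 (135.198.197.192 - 135.198.197.223) does not contain 135.198.213.207
  135.198.213.224/27 (135.198.213.224 - 135.198.213.255) does not contain 135.198.213.207
  135.230.213.128/25 (135.230.213.128 - 135.230.213.255) does not contain 135.198.213.207
  135.198.215.0/24 (135.198.215.0 - 135.198.215.255) does not contain 135.198.213.207
  135.198.214.0/23 (135.198.214.0 - 135.198.215.255) does not contain 135.198.213.207
  135.198.208.0/22 (135.198.208.0 - 135.198.211.255) does not contain 135.198.213.207
Longest matching prefix is /20 -> next hop VPN-HUB.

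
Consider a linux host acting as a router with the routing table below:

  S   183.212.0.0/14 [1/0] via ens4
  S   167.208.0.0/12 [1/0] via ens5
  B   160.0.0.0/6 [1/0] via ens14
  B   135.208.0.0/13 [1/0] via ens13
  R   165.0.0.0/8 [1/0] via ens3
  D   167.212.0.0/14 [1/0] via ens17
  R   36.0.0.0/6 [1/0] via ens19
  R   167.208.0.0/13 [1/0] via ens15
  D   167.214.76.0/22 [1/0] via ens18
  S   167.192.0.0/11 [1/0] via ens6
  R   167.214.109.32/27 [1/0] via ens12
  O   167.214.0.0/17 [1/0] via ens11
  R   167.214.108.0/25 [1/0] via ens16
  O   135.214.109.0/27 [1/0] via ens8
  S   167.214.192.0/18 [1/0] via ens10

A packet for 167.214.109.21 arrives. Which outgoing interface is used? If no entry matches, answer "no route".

Routes whose prefix contains 167.214.109.21:
  167.192.0.0/11 (167.192.0.0 - 167.223.255.255) -> ens6
  167.208.0.0/12 (167.208.0.0 - 167.223.255.255) -> ens5
  167.208.0.0/13 (167.208.0.0 - 167.215.255.255) -> ens15
  167.212.0.0/14 (167.212.0.0 - 167.215.255.255) -> ens17
  167.214.0.0/17 (167.214.0.0 - 167.214.127.255) -> ens11
More-specific entries that do NOT match:
  167.214.109.32/27 (167.214.109.32 - 167.214.109.63) does not contain 167.214.109.21
  135.214.109.0/27 (135.214.109.0 - 135.214.109.31) does not contain 167.214.109.21
  167.214.108.0/25 (167.214.108.0 - 167.214.108.127) does not contain 167.214.109.21
  167.214.76.0/22 (167.214.76.0 - 167.214.79.255) does not contain 167.214.109.21
  167.214.192.0/18 (167.214.192.0 - 167.214.255.255) does not contain 167.214.109.21
Longest matching prefix is /17 -> interface ens11.

ens11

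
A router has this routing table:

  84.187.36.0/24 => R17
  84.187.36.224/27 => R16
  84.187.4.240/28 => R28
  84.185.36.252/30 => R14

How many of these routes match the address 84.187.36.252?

Prefixes containing 84.187.36.252:
  84.187.36.0/24 (84.187.36.0 - 84.187.36.255)
  84.187.36.224/27 (84.187.36.224 - 84.187.36.255)
Total matching entries: 2.

2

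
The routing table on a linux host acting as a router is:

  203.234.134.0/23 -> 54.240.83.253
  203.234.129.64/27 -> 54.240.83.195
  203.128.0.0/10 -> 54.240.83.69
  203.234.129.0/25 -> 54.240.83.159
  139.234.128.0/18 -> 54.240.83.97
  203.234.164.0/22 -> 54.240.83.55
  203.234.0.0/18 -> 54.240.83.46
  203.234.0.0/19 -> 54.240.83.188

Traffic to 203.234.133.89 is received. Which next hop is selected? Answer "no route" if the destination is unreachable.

No entry's prefix contains 203.234.133.89; there is no default route.

no route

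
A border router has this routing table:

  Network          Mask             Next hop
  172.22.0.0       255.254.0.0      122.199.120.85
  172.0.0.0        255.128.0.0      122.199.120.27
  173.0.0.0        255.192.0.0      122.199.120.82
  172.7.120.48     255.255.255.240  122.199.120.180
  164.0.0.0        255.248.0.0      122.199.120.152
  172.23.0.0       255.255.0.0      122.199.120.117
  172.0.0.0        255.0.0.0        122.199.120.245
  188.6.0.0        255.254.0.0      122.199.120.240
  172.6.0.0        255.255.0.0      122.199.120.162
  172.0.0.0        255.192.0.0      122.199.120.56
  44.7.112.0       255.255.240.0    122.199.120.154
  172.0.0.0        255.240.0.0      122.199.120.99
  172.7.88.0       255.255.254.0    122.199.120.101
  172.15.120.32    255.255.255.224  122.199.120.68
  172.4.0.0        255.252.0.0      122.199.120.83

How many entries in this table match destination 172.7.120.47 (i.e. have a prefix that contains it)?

Prefixes containing 172.7.120.47:
  172.0.0.0/8 (172.0.0.0 - 172.255.255.255)
  172.0.0.0/9 (172.0.0.0 - 172.127.255.255)
  172.0.0.0/10 (172.0.0.0 - 172.63.255.255)
  172.0.0.0/12 (172.0.0.0 - 172.15.255.255)
  172.4.0.0/14 (172.4.0.0 - 172.7.255.255)
Total matching entries: 5.

5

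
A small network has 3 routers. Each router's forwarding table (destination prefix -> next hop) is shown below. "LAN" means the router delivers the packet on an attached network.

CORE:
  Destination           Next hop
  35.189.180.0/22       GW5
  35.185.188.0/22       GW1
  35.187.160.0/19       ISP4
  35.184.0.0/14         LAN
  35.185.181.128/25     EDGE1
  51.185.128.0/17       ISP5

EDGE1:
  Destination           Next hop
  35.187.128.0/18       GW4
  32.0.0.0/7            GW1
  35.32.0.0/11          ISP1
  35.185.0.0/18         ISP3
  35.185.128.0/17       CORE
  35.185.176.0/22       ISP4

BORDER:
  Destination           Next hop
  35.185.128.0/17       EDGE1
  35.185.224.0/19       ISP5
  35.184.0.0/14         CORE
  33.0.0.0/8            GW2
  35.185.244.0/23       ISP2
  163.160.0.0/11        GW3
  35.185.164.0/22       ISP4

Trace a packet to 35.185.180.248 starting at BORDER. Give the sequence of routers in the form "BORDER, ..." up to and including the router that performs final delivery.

At BORDER: longest match for 35.185.180.248 is 35.185.128.0/17 -> EDGE1
At EDGE1: longest match for 35.185.180.248 is 35.185.128.0/17 -> CORE
At CORE: longest match for 35.185.180.248 is 35.184.0.0/14 -> LAN

BORDER, EDGE1, CORE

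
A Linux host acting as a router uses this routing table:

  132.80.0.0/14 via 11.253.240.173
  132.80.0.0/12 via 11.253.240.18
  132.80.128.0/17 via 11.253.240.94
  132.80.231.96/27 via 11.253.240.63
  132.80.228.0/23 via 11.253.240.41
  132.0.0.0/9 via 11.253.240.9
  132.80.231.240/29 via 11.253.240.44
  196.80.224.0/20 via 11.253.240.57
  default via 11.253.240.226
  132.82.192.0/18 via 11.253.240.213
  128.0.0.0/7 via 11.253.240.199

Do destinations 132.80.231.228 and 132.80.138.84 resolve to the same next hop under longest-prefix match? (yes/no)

132.80.231.228: longest match 132.80.128.0/17 -> 11.253.240.94
132.80.138.84: longest match 132.80.128.0/17 -> 11.253.240.94

yes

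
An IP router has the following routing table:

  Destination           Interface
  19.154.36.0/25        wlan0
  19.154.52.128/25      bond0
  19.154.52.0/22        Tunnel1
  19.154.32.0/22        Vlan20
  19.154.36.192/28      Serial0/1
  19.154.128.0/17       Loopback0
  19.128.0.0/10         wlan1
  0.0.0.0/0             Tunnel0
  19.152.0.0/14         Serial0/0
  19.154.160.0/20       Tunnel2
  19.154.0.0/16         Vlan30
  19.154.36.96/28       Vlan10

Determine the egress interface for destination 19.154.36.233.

Routes whose prefix contains 19.154.36.233:
  0.0.0.0/0 (default, matches everything) -> Tunnel0
  19.128.0.0/10 (19.128.0.0 - 19.191.255.255) -> wlan1
  19.152.0.0/14 (19.152.0.0 - 19.155.255.255) -> Serial0/0
  19.154.0.0/16 (19.154.0.0 - 19.154.255.255) -> Vlan30
More-specific entries that do NOT match:
  19.154.36.192/28 (19.154.36.192 - 19.154.36.207) does not contain 19.154.36.233
  19.154.36.96/28 (19.154.36.96 - 19.154.36.111) does not contain 19.154.36.233
  19.154.36.0/25 (19.154.36.0 - 19.154.36.127) does not contain 19.154.36.233
  19.154.52.128/25 (19.154.52.128 - 19.154.52.255) does not contain 19.154.36.233
  19.154.52.0/22 (19.154.52.0 - 19.154.55.255) does not contain 19.154.36.233
  19.154.32.0/22 (19.154.32.0 - 19.154.35.255) does not contain 19.154.36.233
  19.154.160.0/20 (19.154.160.0 - 19.154.175.255) does not contain 19.154.36.233
  19.154.128.0/17 (19.154.128.0 - 19.154.255.255) does not contain 19.154.36.233
Longest matching prefix is /16 -> interface Vlan30.

Vlan30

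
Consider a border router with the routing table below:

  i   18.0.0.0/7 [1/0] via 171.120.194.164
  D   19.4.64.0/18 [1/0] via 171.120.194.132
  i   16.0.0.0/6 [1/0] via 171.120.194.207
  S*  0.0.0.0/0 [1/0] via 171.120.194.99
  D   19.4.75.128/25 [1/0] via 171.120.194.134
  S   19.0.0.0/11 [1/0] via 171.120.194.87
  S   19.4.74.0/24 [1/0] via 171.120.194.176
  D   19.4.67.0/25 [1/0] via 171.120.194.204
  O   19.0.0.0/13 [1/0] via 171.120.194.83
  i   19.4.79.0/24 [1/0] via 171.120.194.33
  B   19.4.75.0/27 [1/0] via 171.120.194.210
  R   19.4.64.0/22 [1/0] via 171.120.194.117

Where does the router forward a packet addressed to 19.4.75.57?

171.120.194.132

Routes whose prefix contains 19.4.75.57:
  0.0.0.0/0 (default, matches everything) -> 171.120.194.99
  16.0.0.0/6 (16.0.0.0 - 19.255.255.255) -> 171.120.194.207
  18.0.0.0/7 (18.0.0.0 - 19.255.255.255) -> 171.120.194.164
  19.0.0.0/11 (19.0.0.0 - 19.31.255.255) -> 171.120.194.87
  19.0.0.0/13 (19.0.0.0 - 19.7.255.255) -> 171.120.194.83
  19.4.64.0/18 (19.4.64.0 - 19.4.127.255) -> 171.120.194.132
More-specific entries that do NOT match:
  19.4.75.0/27 (19.4.75.0 - 19.4.75.31) does not contain 19.4.75.57
  19.4.75.128/25 (19.4.75.128 - 19.4.75.255) does not contain 19.4.75.57
  19.4.67.0/25 (19.4.67.0 - 19.4.67.127) does not contain 19.4.75.57
  19.4.74.0/24 (19.4.74.0 - 19.4.74.255) does not contain 19.4.75.57
  19.4.79.0/24 (19.4.79.0 - 19.4.79.255) does not contain 19.4.75.57
  19.4.64.0/22 (19.4.64.0 - 19.4.67.255) does not contain 19.4.75.57
Longest matching prefix is /18 -> next hop 171.120.194.132.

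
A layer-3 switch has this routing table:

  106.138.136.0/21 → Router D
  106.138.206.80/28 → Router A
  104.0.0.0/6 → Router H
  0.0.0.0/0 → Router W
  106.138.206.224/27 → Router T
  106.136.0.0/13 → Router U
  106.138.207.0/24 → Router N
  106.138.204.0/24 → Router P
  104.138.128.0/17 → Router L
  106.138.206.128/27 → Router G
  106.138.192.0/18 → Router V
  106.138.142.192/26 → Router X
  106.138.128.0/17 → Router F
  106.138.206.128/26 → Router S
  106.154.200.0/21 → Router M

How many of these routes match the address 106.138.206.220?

Prefixes containing 106.138.206.220:
  0.0.0.0/0 (default, matches everything)
  104.0.0.0/6 (104.0.0.0 - 107.255.255.255)
  106.136.0.0/13 (106.136.0.0 - 106.143.255.255)
  106.138.128.0/17 (106.138.128.0 - 106.138.255.255)
  106.138.192.0/18 (106.138.192.0 - 106.138.255.255)
Total matching entries: 5.

5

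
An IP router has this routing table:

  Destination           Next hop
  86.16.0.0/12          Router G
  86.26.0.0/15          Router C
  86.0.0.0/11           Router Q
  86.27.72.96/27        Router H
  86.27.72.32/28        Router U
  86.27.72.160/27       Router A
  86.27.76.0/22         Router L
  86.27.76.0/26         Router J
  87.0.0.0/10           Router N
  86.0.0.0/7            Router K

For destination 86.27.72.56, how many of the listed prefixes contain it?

Prefixes containing 86.27.72.56:
  86.0.0.0/7 (86.0.0.0 - 87.255.255.255)
  86.0.0.0/11 (86.0.0.0 - 86.31.255.255)
  86.16.0.0/12 (86.16.0.0 - 86.31.255.255)
  86.26.0.0/15 (86.26.0.0 - 86.27.255.255)
Total matching entries: 4.

4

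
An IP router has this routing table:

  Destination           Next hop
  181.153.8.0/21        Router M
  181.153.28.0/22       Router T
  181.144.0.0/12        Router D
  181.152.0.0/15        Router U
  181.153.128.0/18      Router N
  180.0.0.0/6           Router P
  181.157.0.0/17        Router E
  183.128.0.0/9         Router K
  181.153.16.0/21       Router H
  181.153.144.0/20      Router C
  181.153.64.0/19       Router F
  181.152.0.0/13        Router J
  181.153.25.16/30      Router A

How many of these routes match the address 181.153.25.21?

4

Prefixes containing 181.153.25.21:
  180.0.0.0/6 (180.0.0.0 - 183.255.255.255)
  181.144.0.0/12 (181.144.0.0 - 181.159.255.255)
  181.152.0.0/13 (181.152.0.0 - 181.159.255.255)
  181.152.0.0/15 (181.152.0.0 - 181.153.255.255)
Total matching entries: 4.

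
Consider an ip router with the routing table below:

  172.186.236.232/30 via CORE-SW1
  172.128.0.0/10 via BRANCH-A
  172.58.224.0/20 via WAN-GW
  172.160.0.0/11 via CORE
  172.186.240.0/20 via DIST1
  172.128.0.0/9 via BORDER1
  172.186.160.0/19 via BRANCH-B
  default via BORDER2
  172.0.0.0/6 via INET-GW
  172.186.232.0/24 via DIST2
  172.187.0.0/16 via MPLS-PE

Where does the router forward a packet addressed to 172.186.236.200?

CORE

Routes whose prefix contains 172.186.236.200:
  0.0.0.0/0 (default, matches everything) -> BORDER2
  172.0.0.0/6 (172.0.0.0 - 175.255.255.255) -> INET-GW
  172.128.0.0/9 (172.128.0.0 - 172.255.255.255) -> BORDER1
  172.128.0.0/10 (172.128.0.0 - 172.191.255.255) -> BRANCH-A
  172.160.0.0/11 (172.160.0.0 - 172.191.255.255) -> CORE
More-specific entries that do NOT match:
  172.186.236.232/30 (172.186.236.232 - 172.186.236.235) does not contain 172.186.236.200
  172.186.232.0/24 (172.186.232.0 - 172.186.232.255) does not contain 172.186.236.200
  172.58.224.0/20 (172.58.224.0 - 172.58.239.255) does not contain 172.186.236.200
  172.186.240.0/20 (172.186.240.0 - 172.186.255.255) does not contain 172.186.236.200
  172.186.160.0/19 (172.186.160.0 - 172.186.191.255) does not contain 172.186.236.200
  172.187.0.0/16 (172.187.0.0 - 172.187.255.255) does not contain 172.186.236.200
Longest matching prefix is /11 -> next hop CORE.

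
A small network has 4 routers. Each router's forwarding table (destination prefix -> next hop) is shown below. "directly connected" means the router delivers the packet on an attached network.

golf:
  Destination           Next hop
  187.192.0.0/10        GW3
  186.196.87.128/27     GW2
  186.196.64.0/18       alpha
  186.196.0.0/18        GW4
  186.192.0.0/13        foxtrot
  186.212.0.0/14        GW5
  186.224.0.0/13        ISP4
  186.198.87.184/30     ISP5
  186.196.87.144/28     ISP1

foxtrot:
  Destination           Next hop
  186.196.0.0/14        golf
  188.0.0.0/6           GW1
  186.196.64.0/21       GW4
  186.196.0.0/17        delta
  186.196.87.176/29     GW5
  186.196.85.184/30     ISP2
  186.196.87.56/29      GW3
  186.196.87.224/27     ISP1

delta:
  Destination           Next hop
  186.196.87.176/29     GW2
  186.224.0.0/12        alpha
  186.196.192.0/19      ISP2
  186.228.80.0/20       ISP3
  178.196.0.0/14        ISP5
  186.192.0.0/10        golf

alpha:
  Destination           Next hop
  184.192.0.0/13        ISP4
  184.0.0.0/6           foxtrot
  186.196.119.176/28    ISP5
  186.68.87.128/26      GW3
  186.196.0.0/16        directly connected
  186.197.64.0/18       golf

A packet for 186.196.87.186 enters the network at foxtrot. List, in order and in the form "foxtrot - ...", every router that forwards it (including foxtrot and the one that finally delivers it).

At foxtrot: longest match for 186.196.87.186 is 186.196.0.0/17 -> delta
At delta: longest match for 186.196.87.186 is 186.192.0.0/10 -> golf
At golf: longest match for 186.196.87.186 is 186.196.64.0/18 -> alpha
At alpha: longest match for 186.196.87.186 is 186.196.0.0/16 -> directly connected

foxtrot - delta - golf - alpha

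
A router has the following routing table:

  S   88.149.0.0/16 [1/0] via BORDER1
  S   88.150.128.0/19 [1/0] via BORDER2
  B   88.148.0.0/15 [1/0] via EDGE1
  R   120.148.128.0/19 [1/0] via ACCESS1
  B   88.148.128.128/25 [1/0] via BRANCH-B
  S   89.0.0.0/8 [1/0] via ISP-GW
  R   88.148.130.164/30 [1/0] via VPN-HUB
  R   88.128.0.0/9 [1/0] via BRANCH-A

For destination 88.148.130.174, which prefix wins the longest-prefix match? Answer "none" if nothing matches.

Entries matching 88.148.130.174:
  88.128.0.0/9 (88.128.0.0 - 88.255.255.255)
  88.148.0.0/15 (88.148.0.0 - 88.149.255.255)
Most specific is 88.148.0.0/15.

88.148.0.0/15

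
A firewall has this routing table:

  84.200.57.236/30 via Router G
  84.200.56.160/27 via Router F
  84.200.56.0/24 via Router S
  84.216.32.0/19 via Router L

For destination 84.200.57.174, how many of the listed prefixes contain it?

No listed prefix contains 84.200.57.174.
Total matching entries: 0.

0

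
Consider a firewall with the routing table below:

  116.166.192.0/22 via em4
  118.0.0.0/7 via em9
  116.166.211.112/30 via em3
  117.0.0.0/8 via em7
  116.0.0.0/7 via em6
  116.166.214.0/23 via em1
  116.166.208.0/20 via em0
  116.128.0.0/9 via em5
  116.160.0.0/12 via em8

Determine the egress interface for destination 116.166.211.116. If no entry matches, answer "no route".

Routes whose prefix contains 116.166.211.116:
  116.0.0.0/7 (116.0.0.0 - 117.255.255.255) -> em6
  116.128.0.0/9 (116.128.0.0 - 116.255.255.255) -> em5
  116.160.0.0/12 (116.160.0.0 - 116.175.255.255) -> em8
  116.166.208.0/20 (116.166.208.0 - 116.166.223.255) -> em0
More-specific entries that do NOT match:
  116.166.211.112/30 (116.166.211.112 - 116.166.211.115) does not contain 116.166.211.116
  116.166.214.0/23 (116.166.214.0 - 116.166.215.255) does not contain 116.166.211.116
  116.166.192.0/22 (116.166.192.0 - 116.166.195.255) does not contain 116.166.211.116
Longest matching prefix is /20 -> interface em0.

em0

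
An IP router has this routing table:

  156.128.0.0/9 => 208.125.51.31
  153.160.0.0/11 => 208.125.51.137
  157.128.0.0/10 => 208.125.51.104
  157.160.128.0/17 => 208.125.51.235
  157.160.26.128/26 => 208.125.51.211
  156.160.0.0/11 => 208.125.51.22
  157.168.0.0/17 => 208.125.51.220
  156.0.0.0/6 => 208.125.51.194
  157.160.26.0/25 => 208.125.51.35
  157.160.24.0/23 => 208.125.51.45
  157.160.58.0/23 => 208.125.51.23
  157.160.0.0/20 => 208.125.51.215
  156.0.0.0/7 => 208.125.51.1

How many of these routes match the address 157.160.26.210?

Prefixes containing 157.160.26.210:
  156.0.0.0/6 (156.0.0.0 - 159.255.255.255)
  156.0.0.0/7 (156.0.0.0 - 157.255.255.255)
  157.128.0.0/10 (157.128.0.0 - 157.191.255.255)
Total matching entries: 3.

3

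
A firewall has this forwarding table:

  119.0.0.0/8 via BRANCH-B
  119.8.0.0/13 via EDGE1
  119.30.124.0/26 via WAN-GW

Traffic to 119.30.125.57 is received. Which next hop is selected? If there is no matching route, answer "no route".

BRANCH-B

Routes whose prefix contains 119.30.125.57:
  119.0.0.0/8 (119.0.0.0 - 119.255.255.255) -> BRANCH-B
More-specific entries that do NOT match:
  119.30.124.0/26 (119.30.124.0 - 119.30.124.63) does not contain 119.30.125.57
  119.8.0.0/13 (119.8.0.0 - 119.15.255.255) does not contain 119.30.125.57
Longest matching prefix is /8 -> next hop BRANCH-B.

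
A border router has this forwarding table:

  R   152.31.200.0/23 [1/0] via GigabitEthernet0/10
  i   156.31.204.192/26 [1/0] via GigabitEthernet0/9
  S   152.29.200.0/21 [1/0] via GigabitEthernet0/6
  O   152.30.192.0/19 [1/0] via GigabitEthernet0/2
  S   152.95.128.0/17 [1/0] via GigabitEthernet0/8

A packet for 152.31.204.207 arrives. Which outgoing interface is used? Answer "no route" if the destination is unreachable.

No entry's prefix contains 152.31.204.207; there is no default route.

no route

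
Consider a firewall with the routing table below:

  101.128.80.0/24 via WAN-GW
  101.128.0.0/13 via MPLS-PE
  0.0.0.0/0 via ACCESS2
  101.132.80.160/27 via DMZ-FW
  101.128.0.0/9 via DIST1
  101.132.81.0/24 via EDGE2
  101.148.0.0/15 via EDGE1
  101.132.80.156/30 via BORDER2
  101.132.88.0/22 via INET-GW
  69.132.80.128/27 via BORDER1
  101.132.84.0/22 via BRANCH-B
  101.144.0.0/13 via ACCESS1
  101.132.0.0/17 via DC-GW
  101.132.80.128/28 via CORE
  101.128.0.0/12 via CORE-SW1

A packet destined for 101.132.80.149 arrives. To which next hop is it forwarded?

Routes whose prefix contains 101.132.80.149:
  0.0.0.0/0 (default, matches everything) -> ACCESS2
  101.128.0.0/9 (101.128.0.0 - 101.255.255.255) -> DIST1
  101.128.0.0/12 (101.128.0.0 - 101.143.255.255) -> CORE-SW1
  101.128.0.0/13 (101.128.0.0 - 101.135.255.255) -> MPLS-PE
  101.132.0.0/17 (101.132.0.0 - 101.132.127.255) -> DC-GW
More-specific entries that do NOT match:
  101.132.80.156/30 (101.132.80.156 - 101.132.80.159) does not contain 101.132.80.149
  101.132.80.128/28 (101.132.80.128 - 101.132.80.143) does not contain 101.132.80.149
  101.132.80.160/27 (101.132.80.160 - 101.132.80.191) does not contain 101.132.80.149
  69.132.80.128/27 (69.132.80.128 - 69.132.80.159) does not contain 101.132.80.149
  101.128.80.0/24 (101.128.80.0 - 101.128.80.255) does not contain 101.132.80.149
  101.132.81.0/24 (101.132.81.0 - 101.132.81.255) does not contain 101.132.80.149
  101.132.88.0/22 (101.132.88.0 - 101.132.91.255) does not contain 101.132.80.149
  101.132.84.0/22 (101.132.84.0 - 101.132.87.255) does not contain 101.132.80.149
Longest matching prefix is /17 -> next hop DC-GW.

DC-GW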